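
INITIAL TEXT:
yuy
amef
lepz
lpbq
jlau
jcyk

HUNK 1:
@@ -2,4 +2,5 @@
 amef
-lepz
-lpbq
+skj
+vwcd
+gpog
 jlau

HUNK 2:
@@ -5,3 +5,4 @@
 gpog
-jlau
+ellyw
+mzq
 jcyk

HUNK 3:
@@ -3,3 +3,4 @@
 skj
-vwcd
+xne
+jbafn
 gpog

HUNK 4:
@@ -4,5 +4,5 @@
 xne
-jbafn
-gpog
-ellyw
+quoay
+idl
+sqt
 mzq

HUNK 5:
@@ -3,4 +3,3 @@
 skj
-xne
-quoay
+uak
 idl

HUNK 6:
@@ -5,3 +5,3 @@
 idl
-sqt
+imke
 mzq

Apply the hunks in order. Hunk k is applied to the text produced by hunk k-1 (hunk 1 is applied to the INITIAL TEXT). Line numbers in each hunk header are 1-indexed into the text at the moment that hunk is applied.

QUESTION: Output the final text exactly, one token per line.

Hunk 1: at line 2 remove [lepz,lpbq] add [skj,vwcd,gpog] -> 7 lines: yuy amef skj vwcd gpog jlau jcyk
Hunk 2: at line 5 remove [jlau] add [ellyw,mzq] -> 8 lines: yuy amef skj vwcd gpog ellyw mzq jcyk
Hunk 3: at line 3 remove [vwcd] add [xne,jbafn] -> 9 lines: yuy amef skj xne jbafn gpog ellyw mzq jcyk
Hunk 4: at line 4 remove [jbafn,gpog,ellyw] add [quoay,idl,sqt] -> 9 lines: yuy amef skj xne quoay idl sqt mzq jcyk
Hunk 5: at line 3 remove [xne,quoay] add [uak] -> 8 lines: yuy amef skj uak idl sqt mzq jcyk
Hunk 6: at line 5 remove [sqt] add [imke] -> 8 lines: yuy amef skj uak idl imke mzq jcyk

Answer: yuy
amef
skj
uak
idl
imke
mzq
jcyk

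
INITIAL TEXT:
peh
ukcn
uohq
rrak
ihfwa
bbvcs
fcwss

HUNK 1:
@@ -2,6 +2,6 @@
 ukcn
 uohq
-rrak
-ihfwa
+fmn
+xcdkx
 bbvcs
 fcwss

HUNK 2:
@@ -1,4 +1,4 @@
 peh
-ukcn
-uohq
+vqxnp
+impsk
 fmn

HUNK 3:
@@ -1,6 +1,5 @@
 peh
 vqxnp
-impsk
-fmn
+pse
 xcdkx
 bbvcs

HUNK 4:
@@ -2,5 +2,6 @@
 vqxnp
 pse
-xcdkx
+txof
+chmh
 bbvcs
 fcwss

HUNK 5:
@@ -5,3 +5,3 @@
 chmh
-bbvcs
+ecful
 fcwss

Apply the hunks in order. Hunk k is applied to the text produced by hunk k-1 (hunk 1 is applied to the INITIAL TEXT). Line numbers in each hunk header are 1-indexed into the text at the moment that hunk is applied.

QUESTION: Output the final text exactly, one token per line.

Hunk 1: at line 2 remove [rrak,ihfwa] add [fmn,xcdkx] -> 7 lines: peh ukcn uohq fmn xcdkx bbvcs fcwss
Hunk 2: at line 1 remove [ukcn,uohq] add [vqxnp,impsk] -> 7 lines: peh vqxnp impsk fmn xcdkx bbvcs fcwss
Hunk 3: at line 1 remove [impsk,fmn] add [pse] -> 6 lines: peh vqxnp pse xcdkx bbvcs fcwss
Hunk 4: at line 2 remove [xcdkx] add [txof,chmh] -> 7 lines: peh vqxnp pse txof chmh bbvcs fcwss
Hunk 5: at line 5 remove [bbvcs] add [ecful] -> 7 lines: peh vqxnp pse txof chmh ecful fcwss

Answer: peh
vqxnp
pse
txof
chmh
ecful
fcwss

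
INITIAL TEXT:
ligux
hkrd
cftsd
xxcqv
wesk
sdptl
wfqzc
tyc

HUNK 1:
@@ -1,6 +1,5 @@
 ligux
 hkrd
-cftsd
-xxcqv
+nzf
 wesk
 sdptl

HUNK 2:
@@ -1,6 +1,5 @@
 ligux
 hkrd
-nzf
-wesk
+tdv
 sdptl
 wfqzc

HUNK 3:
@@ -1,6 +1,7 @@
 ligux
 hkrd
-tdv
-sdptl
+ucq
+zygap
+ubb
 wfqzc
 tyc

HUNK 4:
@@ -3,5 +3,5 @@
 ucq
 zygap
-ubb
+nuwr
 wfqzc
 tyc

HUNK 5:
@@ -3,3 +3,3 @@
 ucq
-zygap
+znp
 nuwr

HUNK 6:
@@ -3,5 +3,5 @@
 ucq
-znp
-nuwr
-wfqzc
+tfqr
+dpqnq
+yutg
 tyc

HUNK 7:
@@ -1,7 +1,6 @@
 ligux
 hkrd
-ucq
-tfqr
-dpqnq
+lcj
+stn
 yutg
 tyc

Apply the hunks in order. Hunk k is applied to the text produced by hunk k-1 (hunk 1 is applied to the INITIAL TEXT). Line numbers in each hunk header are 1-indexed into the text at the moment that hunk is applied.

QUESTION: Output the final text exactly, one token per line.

Answer: ligux
hkrd
lcj
stn
yutg
tyc

Derivation:
Hunk 1: at line 1 remove [cftsd,xxcqv] add [nzf] -> 7 lines: ligux hkrd nzf wesk sdptl wfqzc tyc
Hunk 2: at line 1 remove [nzf,wesk] add [tdv] -> 6 lines: ligux hkrd tdv sdptl wfqzc tyc
Hunk 3: at line 1 remove [tdv,sdptl] add [ucq,zygap,ubb] -> 7 lines: ligux hkrd ucq zygap ubb wfqzc tyc
Hunk 4: at line 3 remove [ubb] add [nuwr] -> 7 lines: ligux hkrd ucq zygap nuwr wfqzc tyc
Hunk 5: at line 3 remove [zygap] add [znp] -> 7 lines: ligux hkrd ucq znp nuwr wfqzc tyc
Hunk 6: at line 3 remove [znp,nuwr,wfqzc] add [tfqr,dpqnq,yutg] -> 7 lines: ligux hkrd ucq tfqr dpqnq yutg tyc
Hunk 7: at line 1 remove [ucq,tfqr,dpqnq] add [lcj,stn] -> 6 lines: ligux hkrd lcj stn yutg tyc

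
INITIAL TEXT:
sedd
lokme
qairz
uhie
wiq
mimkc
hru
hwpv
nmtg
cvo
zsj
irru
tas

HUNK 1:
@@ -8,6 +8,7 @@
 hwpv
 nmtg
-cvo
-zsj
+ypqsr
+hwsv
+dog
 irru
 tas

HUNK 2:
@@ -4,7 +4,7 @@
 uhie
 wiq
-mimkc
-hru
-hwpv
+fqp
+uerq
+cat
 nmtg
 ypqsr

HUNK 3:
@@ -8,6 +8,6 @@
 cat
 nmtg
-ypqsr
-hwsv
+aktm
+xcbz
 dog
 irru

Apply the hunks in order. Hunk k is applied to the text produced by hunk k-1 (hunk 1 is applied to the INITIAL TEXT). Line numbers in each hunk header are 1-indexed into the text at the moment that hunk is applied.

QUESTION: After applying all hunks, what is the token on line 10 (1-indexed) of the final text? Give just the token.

Answer: aktm

Derivation:
Hunk 1: at line 8 remove [cvo,zsj] add [ypqsr,hwsv,dog] -> 14 lines: sedd lokme qairz uhie wiq mimkc hru hwpv nmtg ypqsr hwsv dog irru tas
Hunk 2: at line 4 remove [mimkc,hru,hwpv] add [fqp,uerq,cat] -> 14 lines: sedd lokme qairz uhie wiq fqp uerq cat nmtg ypqsr hwsv dog irru tas
Hunk 3: at line 8 remove [ypqsr,hwsv] add [aktm,xcbz] -> 14 lines: sedd lokme qairz uhie wiq fqp uerq cat nmtg aktm xcbz dog irru tas
Final line 10: aktm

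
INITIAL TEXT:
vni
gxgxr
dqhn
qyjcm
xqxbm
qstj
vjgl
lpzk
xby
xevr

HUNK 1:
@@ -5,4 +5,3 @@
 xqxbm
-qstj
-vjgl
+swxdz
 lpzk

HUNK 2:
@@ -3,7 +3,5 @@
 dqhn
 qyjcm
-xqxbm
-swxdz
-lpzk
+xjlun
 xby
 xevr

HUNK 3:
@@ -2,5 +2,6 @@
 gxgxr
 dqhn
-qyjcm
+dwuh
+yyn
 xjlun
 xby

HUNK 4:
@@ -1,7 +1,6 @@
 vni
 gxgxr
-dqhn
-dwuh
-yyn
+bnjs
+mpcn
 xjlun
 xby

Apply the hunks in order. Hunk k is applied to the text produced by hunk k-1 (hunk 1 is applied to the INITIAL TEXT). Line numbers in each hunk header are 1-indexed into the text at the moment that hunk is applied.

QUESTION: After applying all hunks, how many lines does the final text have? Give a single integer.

Hunk 1: at line 5 remove [qstj,vjgl] add [swxdz] -> 9 lines: vni gxgxr dqhn qyjcm xqxbm swxdz lpzk xby xevr
Hunk 2: at line 3 remove [xqxbm,swxdz,lpzk] add [xjlun] -> 7 lines: vni gxgxr dqhn qyjcm xjlun xby xevr
Hunk 3: at line 2 remove [qyjcm] add [dwuh,yyn] -> 8 lines: vni gxgxr dqhn dwuh yyn xjlun xby xevr
Hunk 4: at line 1 remove [dqhn,dwuh,yyn] add [bnjs,mpcn] -> 7 lines: vni gxgxr bnjs mpcn xjlun xby xevr
Final line count: 7

Answer: 7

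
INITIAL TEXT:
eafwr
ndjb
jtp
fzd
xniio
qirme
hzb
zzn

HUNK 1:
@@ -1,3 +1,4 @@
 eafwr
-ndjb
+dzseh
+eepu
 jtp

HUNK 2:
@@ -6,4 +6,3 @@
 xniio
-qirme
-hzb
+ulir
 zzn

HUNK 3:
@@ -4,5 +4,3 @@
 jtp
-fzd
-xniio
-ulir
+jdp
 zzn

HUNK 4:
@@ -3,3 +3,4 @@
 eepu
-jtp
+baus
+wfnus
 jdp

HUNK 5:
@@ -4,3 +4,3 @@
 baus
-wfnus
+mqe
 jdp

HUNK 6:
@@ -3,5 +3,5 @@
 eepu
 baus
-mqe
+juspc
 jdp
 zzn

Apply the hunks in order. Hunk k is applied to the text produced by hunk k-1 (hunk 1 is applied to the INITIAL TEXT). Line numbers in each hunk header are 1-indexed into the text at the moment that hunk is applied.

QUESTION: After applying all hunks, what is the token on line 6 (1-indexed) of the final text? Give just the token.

Answer: jdp

Derivation:
Hunk 1: at line 1 remove [ndjb] add [dzseh,eepu] -> 9 lines: eafwr dzseh eepu jtp fzd xniio qirme hzb zzn
Hunk 2: at line 6 remove [qirme,hzb] add [ulir] -> 8 lines: eafwr dzseh eepu jtp fzd xniio ulir zzn
Hunk 3: at line 4 remove [fzd,xniio,ulir] add [jdp] -> 6 lines: eafwr dzseh eepu jtp jdp zzn
Hunk 4: at line 3 remove [jtp] add [baus,wfnus] -> 7 lines: eafwr dzseh eepu baus wfnus jdp zzn
Hunk 5: at line 4 remove [wfnus] add [mqe] -> 7 lines: eafwr dzseh eepu baus mqe jdp zzn
Hunk 6: at line 3 remove [mqe] add [juspc] -> 7 lines: eafwr dzseh eepu baus juspc jdp zzn
Final line 6: jdp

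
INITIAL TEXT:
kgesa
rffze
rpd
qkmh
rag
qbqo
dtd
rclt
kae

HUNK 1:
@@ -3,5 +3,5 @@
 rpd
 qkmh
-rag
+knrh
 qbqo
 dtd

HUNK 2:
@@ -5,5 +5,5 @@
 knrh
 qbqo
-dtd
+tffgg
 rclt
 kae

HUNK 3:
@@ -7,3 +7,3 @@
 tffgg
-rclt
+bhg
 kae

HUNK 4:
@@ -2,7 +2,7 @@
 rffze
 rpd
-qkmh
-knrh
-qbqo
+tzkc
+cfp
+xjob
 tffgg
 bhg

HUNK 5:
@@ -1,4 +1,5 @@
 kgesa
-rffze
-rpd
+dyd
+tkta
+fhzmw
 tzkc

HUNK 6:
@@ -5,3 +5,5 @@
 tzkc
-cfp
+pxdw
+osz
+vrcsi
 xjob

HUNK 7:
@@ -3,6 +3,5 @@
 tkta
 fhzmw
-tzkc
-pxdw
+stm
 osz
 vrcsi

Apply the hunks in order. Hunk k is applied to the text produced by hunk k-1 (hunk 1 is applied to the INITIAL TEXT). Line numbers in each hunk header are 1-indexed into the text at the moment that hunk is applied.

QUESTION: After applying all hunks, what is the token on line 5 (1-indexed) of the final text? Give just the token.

Answer: stm

Derivation:
Hunk 1: at line 3 remove [rag] add [knrh] -> 9 lines: kgesa rffze rpd qkmh knrh qbqo dtd rclt kae
Hunk 2: at line 5 remove [dtd] add [tffgg] -> 9 lines: kgesa rffze rpd qkmh knrh qbqo tffgg rclt kae
Hunk 3: at line 7 remove [rclt] add [bhg] -> 9 lines: kgesa rffze rpd qkmh knrh qbqo tffgg bhg kae
Hunk 4: at line 2 remove [qkmh,knrh,qbqo] add [tzkc,cfp,xjob] -> 9 lines: kgesa rffze rpd tzkc cfp xjob tffgg bhg kae
Hunk 5: at line 1 remove [rffze,rpd] add [dyd,tkta,fhzmw] -> 10 lines: kgesa dyd tkta fhzmw tzkc cfp xjob tffgg bhg kae
Hunk 6: at line 5 remove [cfp] add [pxdw,osz,vrcsi] -> 12 lines: kgesa dyd tkta fhzmw tzkc pxdw osz vrcsi xjob tffgg bhg kae
Hunk 7: at line 3 remove [tzkc,pxdw] add [stm] -> 11 lines: kgesa dyd tkta fhzmw stm osz vrcsi xjob tffgg bhg kae
Final line 5: stm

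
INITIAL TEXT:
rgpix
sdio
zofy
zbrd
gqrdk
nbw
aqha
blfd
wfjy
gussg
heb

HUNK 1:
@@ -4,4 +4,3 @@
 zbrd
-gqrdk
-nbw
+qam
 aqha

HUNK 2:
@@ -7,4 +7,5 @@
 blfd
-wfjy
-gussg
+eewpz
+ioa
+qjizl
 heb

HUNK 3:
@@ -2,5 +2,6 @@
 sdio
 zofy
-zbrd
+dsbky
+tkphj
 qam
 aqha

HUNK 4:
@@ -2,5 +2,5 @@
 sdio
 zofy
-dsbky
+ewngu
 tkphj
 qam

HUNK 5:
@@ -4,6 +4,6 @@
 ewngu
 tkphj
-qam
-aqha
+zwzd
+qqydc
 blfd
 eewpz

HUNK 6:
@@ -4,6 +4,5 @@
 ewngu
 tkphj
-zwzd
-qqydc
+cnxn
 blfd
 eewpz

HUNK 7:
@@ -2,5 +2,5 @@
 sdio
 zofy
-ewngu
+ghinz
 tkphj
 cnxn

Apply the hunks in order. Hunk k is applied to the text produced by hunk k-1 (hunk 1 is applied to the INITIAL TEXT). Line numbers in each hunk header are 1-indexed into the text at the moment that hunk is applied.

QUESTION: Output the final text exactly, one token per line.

Hunk 1: at line 4 remove [gqrdk,nbw] add [qam] -> 10 lines: rgpix sdio zofy zbrd qam aqha blfd wfjy gussg heb
Hunk 2: at line 7 remove [wfjy,gussg] add [eewpz,ioa,qjizl] -> 11 lines: rgpix sdio zofy zbrd qam aqha blfd eewpz ioa qjizl heb
Hunk 3: at line 2 remove [zbrd] add [dsbky,tkphj] -> 12 lines: rgpix sdio zofy dsbky tkphj qam aqha blfd eewpz ioa qjizl heb
Hunk 4: at line 2 remove [dsbky] add [ewngu] -> 12 lines: rgpix sdio zofy ewngu tkphj qam aqha blfd eewpz ioa qjizl heb
Hunk 5: at line 4 remove [qam,aqha] add [zwzd,qqydc] -> 12 lines: rgpix sdio zofy ewngu tkphj zwzd qqydc blfd eewpz ioa qjizl heb
Hunk 6: at line 4 remove [zwzd,qqydc] add [cnxn] -> 11 lines: rgpix sdio zofy ewngu tkphj cnxn blfd eewpz ioa qjizl heb
Hunk 7: at line 2 remove [ewngu] add [ghinz] -> 11 lines: rgpix sdio zofy ghinz tkphj cnxn blfd eewpz ioa qjizl heb

Answer: rgpix
sdio
zofy
ghinz
tkphj
cnxn
blfd
eewpz
ioa
qjizl
heb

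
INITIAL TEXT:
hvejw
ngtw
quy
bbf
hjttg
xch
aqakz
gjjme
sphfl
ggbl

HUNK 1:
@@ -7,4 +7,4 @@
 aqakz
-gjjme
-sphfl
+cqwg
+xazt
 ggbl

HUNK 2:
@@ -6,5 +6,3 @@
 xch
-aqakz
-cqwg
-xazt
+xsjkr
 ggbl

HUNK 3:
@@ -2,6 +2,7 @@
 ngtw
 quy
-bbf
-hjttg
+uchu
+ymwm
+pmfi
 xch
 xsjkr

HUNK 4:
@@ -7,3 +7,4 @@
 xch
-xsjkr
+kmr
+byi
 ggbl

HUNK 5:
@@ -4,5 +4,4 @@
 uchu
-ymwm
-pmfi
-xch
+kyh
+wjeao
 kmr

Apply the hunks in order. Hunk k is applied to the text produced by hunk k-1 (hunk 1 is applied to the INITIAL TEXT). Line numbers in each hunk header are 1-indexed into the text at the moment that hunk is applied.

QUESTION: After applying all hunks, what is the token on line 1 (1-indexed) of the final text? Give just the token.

Hunk 1: at line 7 remove [gjjme,sphfl] add [cqwg,xazt] -> 10 lines: hvejw ngtw quy bbf hjttg xch aqakz cqwg xazt ggbl
Hunk 2: at line 6 remove [aqakz,cqwg,xazt] add [xsjkr] -> 8 lines: hvejw ngtw quy bbf hjttg xch xsjkr ggbl
Hunk 3: at line 2 remove [bbf,hjttg] add [uchu,ymwm,pmfi] -> 9 lines: hvejw ngtw quy uchu ymwm pmfi xch xsjkr ggbl
Hunk 4: at line 7 remove [xsjkr] add [kmr,byi] -> 10 lines: hvejw ngtw quy uchu ymwm pmfi xch kmr byi ggbl
Hunk 5: at line 4 remove [ymwm,pmfi,xch] add [kyh,wjeao] -> 9 lines: hvejw ngtw quy uchu kyh wjeao kmr byi ggbl
Final line 1: hvejw

Answer: hvejw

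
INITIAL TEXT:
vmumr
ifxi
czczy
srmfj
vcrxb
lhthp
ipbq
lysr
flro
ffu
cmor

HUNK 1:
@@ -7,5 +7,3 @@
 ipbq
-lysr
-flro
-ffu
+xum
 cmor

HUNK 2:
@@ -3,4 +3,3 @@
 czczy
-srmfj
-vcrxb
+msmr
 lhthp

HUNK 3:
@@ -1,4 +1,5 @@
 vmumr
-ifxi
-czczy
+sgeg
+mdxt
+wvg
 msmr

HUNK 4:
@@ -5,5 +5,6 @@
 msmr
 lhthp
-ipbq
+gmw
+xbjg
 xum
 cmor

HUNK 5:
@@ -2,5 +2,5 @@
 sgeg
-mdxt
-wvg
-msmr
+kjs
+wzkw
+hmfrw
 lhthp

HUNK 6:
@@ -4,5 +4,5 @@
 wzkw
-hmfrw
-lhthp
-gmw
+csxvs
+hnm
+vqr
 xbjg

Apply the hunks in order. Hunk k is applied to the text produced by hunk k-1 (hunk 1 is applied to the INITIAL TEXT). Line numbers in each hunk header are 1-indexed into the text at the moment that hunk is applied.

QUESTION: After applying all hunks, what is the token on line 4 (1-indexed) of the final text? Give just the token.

Hunk 1: at line 7 remove [lysr,flro,ffu] add [xum] -> 9 lines: vmumr ifxi czczy srmfj vcrxb lhthp ipbq xum cmor
Hunk 2: at line 3 remove [srmfj,vcrxb] add [msmr] -> 8 lines: vmumr ifxi czczy msmr lhthp ipbq xum cmor
Hunk 3: at line 1 remove [ifxi,czczy] add [sgeg,mdxt,wvg] -> 9 lines: vmumr sgeg mdxt wvg msmr lhthp ipbq xum cmor
Hunk 4: at line 5 remove [ipbq] add [gmw,xbjg] -> 10 lines: vmumr sgeg mdxt wvg msmr lhthp gmw xbjg xum cmor
Hunk 5: at line 2 remove [mdxt,wvg,msmr] add [kjs,wzkw,hmfrw] -> 10 lines: vmumr sgeg kjs wzkw hmfrw lhthp gmw xbjg xum cmor
Hunk 6: at line 4 remove [hmfrw,lhthp,gmw] add [csxvs,hnm,vqr] -> 10 lines: vmumr sgeg kjs wzkw csxvs hnm vqr xbjg xum cmor
Final line 4: wzkw

Answer: wzkw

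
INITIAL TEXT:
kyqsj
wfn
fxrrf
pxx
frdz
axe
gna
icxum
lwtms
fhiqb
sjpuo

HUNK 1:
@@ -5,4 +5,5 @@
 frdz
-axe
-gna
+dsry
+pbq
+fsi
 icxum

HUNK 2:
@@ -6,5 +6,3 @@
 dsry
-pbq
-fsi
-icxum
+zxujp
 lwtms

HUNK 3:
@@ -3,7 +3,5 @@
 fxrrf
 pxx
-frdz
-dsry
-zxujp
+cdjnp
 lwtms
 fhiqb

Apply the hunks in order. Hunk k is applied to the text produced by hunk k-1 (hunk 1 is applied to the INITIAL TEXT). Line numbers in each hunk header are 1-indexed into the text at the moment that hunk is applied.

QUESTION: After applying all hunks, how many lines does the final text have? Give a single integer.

Answer: 8

Derivation:
Hunk 1: at line 5 remove [axe,gna] add [dsry,pbq,fsi] -> 12 lines: kyqsj wfn fxrrf pxx frdz dsry pbq fsi icxum lwtms fhiqb sjpuo
Hunk 2: at line 6 remove [pbq,fsi,icxum] add [zxujp] -> 10 lines: kyqsj wfn fxrrf pxx frdz dsry zxujp lwtms fhiqb sjpuo
Hunk 3: at line 3 remove [frdz,dsry,zxujp] add [cdjnp] -> 8 lines: kyqsj wfn fxrrf pxx cdjnp lwtms fhiqb sjpuo
Final line count: 8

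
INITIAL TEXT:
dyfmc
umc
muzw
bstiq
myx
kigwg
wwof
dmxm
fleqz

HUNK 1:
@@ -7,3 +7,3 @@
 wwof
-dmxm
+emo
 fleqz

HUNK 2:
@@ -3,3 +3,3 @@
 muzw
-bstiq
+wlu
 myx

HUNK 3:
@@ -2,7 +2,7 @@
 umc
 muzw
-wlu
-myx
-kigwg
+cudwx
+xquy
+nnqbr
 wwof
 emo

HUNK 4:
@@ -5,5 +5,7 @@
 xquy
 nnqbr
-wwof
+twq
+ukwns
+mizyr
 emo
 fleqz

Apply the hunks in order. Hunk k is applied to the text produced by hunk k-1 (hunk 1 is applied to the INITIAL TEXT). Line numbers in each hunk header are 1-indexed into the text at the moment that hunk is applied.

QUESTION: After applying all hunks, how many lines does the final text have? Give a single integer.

Answer: 11

Derivation:
Hunk 1: at line 7 remove [dmxm] add [emo] -> 9 lines: dyfmc umc muzw bstiq myx kigwg wwof emo fleqz
Hunk 2: at line 3 remove [bstiq] add [wlu] -> 9 lines: dyfmc umc muzw wlu myx kigwg wwof emo fleqz
Hunk 3: at line 2 remove [wlu,myx,kigwg] add [cudwx,xquy,nnqbr] -> 9 lines: dyfmc umc muzw cudwx xquy nnqbr wwof emo fleqz
Hunk 4: at line 5 remove [wwof] add [twq,ukwns,mizyr] -> 11 lines: dyfmc umc muzw cudwx xquy nnqbr twq ukwns mizyr emo fleqz
Final line count: 11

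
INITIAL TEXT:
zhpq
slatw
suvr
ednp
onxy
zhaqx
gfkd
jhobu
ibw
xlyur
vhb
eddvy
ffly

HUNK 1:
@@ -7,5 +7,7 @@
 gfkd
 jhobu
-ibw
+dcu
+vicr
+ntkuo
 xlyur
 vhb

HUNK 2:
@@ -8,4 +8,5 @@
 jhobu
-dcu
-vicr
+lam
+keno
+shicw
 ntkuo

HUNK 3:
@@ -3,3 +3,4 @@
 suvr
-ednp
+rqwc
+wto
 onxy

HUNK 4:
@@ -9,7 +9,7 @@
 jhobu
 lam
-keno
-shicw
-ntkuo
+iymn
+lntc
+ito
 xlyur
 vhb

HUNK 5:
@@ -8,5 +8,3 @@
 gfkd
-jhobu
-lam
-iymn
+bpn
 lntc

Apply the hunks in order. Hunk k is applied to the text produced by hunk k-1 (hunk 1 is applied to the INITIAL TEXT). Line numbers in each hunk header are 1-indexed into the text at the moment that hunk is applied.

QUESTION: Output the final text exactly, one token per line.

Answer: zhpq
slatw
suvr
rqwc
wto
onxy
zhaqx
gfkd
bpn
lntc
ito
xlyur
vhb
eddvy
ffly

Derivation:
Hunk 1: at line 7 remove [ibw] add [dcu,vicr,ntkuo] -> 15 lines: zhpq slatw suvr ednp onxy zhaqx gfkd jhobu dcu vicr ntkuo xlyur vhb eddvy ffly
Hunk 2: at line 8 remove [dcu,vicr] add [lam,keno,shicw] -> 16 lines: zhpq slatw suvr ednp onxy zhaqx gfkd jhobu lam keno shicw ntkuo xlyur vhb eddvy ffly
Hunk 3: at line 3 remove [ednp] add [rqwc,wto] -> 17 lines: zhpq slatw suvr rqwc wto onxy zhaqx gfkd jhobu lam keno shicw ntkuo xlyur vhb eddvy ffly
Hunk 4: at line 9 remove [keno,shicw,ntkuo] add [iymn,lntc,ito] -> 17 lines: zhpq slatw suvr rqwc wto onxy zhaqx gfkd jhobu lam iymn lntc ito xlyur vhb eddvy ffly
Hunk 5: at line 8 remove [jhobu,lam,iymn] add [bpn] -> 15 lines: zhpq slatw suvr rqwc wto onxy zhaqx gfkd bpn lntc ito xlyur vhb eddvy ffly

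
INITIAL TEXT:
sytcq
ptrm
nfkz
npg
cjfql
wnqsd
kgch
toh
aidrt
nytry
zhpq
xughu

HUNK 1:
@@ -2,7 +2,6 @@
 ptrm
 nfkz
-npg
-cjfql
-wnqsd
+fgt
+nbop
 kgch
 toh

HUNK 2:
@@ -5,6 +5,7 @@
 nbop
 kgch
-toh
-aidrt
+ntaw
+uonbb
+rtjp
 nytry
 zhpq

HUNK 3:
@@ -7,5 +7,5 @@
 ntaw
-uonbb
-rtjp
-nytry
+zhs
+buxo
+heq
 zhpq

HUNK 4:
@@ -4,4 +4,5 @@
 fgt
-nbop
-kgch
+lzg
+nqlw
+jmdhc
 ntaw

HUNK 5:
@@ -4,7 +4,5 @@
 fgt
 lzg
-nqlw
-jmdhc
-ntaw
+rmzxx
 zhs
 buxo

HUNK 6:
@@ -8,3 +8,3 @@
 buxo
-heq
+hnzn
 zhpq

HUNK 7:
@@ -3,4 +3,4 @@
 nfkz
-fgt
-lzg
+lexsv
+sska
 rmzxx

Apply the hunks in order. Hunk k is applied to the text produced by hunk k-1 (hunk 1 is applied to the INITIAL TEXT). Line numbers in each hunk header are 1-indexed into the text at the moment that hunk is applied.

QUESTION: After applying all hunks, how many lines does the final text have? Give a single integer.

Hunk 1: at line 2 remove [npg,cjfql,wnqsd] add [fgt,nbop] -> 11 lines: sytcq ptrm nfkz fgt nbop kgch toh aidrt nytry zhpq xughu
Hunk 2: at line 5 remove [toh,aidrt] add [ntaw,uonbb,rtjp] -> 12 lines: sytcq ptrm nfkz fgt nbop kgch ntaw uonbb rtjp nytry zhpq xughu
Hunk 3: at line 7 remove [uonbb,rtjp,nytry] add [zhs,buxo,heq] -> 12 lines: sytcq ptrm nfkz fgt nbop kgch ntaw zhs buxo heq zhpq xughu
Hunk 4: at line 4 remove [nbop,kgch] add [lzg,nqlw,jmdhc] -> 13 lines: sytcq ptrm nfkz fgt lzg nqlw jmdhc ntaw zhs buxo heq zhpq xughu
Hunk 5: at line 4 remove [nqlw,jmdhc,ntaw] add [rmzxx] -> 11 lines: sytcq ptrm nfkz fgt lzg rmzxx zhs buxo heq zhpq xughu
Hunk 6: at line 8 remove [heq] add [hnzn] -> 11 lines: sytcq ptrm nfkz fgt lzg rmzxx zhs buxo hnzn zhpq xughu
Hunk 7: at line 3 remove [fgt,lzg] add [lexsv,sska] -> 11 lines: sytcq ptrm nfkz lexsv sska rmzxx zhs buxo hnzn zhpq xughu
Final line count: 11

Answer: 11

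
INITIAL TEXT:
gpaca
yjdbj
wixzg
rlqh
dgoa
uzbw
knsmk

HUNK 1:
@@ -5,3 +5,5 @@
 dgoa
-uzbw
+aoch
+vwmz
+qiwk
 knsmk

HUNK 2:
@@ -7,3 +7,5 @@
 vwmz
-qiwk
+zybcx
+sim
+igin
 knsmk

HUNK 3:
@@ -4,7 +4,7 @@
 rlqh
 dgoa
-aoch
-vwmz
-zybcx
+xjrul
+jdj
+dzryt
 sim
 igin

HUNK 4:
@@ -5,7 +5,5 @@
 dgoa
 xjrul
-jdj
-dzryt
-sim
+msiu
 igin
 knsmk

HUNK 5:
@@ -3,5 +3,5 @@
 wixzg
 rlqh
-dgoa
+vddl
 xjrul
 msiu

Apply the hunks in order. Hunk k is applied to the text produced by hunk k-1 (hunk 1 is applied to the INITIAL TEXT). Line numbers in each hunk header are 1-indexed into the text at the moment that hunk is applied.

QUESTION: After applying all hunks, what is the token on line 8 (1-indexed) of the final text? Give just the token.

Hunk 1: at line 5 remove [uzbw] add [aoch,vwmz,qiwk] -> 9 lines: gpaca yjdbj wixzg rlqh dgoa aoch vwmz qiwk knsmk
Hunk 2: at line 7 remove [qiwk] add [zybcx,sim,igin] -> 11 lines: gpaca yjdbj wixzg rlqh dgoa aoch vwmz zybcx sim igin knsmk
Hunk 3: at line 4 remove [aoch,vwmz,zybcx] add [xjrul,jdj,dzryt] -> 11 lines: gpaca yjdbj wixzg rlqh dgoa xjrul jdj dzryt sim igin knsmk
Hunk 4: at line 5 remove [jdj,dzryt,sim] add [msiu] -> 9 lines: gpaca yjdbj wixzg rlqh dgoa xjrul msiu igin knsmk
Hunk 5: at line 3 remove [dgoa] add [vddl] -> 9 lines: gpaca yjdbj wixzg rlqh vddl xjrul msiu igin knsmk
Final line 8: igin

Answer: igin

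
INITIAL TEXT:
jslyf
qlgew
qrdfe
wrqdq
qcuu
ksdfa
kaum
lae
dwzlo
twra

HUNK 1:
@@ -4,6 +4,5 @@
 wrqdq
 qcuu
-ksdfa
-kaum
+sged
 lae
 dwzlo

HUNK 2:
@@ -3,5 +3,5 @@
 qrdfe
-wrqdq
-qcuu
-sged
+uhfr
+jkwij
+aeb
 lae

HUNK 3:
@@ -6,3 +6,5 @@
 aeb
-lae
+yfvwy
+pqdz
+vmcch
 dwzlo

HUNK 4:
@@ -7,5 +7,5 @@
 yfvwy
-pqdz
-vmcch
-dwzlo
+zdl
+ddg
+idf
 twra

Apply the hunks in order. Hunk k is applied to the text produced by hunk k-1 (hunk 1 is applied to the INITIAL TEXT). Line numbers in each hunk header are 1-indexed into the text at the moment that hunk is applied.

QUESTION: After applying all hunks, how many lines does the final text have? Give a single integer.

Answer: 11

Derivation:
Hunk 1: at line 4 remove [ksdfa,kaum] add [sged] -> 9 lines: jslyf qlgew qrdfe wrqdq qcuu sged lae dwzlo twra
Hunk 2: at line 3 remove [wrqdq,qcuu,sged] add [uhfr,jkwij,aeb] -> 9 lines: jslyf qlgew qrdfe uhfr jkwij aeb lae dwzlo twra
Hunk 3: at line 6 remove [lae] add [yfvwy,pqdz,vmcch] -> 11 lines: jslyf qlgew qrdfe uhfr jkwij aeb yfvwy pqdz vmcch dwzlo twra
Hunk 4: at line 7 remove [pqdz,vmcch,dwzlo] add [zdl,ddg,idf] -> 11 lines: jslyf qlgew qrdfe uhfr jkwij aeb yfvwy zdl ddg idf twra
Final line count: 11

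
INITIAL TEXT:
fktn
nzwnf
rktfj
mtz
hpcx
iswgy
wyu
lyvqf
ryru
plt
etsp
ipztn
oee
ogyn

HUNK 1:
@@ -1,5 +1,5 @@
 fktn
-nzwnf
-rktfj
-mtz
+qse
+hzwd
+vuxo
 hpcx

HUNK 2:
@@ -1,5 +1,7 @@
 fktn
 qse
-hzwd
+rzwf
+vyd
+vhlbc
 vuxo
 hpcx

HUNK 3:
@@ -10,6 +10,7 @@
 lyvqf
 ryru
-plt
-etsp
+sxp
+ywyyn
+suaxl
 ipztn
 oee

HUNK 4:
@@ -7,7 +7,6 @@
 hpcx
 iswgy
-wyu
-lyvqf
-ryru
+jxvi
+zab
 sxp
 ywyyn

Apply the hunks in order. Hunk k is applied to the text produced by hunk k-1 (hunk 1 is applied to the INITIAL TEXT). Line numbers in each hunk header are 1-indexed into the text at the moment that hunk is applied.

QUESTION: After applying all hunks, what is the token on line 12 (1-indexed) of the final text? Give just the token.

Hunk 1: at line 1 remove [nzwnf,rktfj,mtz] add [qse,hzwd,vuxo] -> 14 lines: fktn qse hzwd vuxo hpcx iswgy wyu lyvqf ryru plt etsp ipztn oee ogyn
Hunk 2: at line 1 remove [hzwd] add [rzwf,vyd,vhlbc] -> 16 lines: fktn qse rzwf vyd vhlbc vuxo hpcx iswgy wyu lyvqf ryru plt etsp ipztn oee ogyn
Hunk 3: at line 10 remove [plt,etsp] add [sxp,ywyyn,suaxl] -> 17 lines: fktn qse rzwf vyd vhlbc vuxo hpcx iswgy wyu lyvqf ryru sxp ywyyn suaxl ipztn oee ogyn
Hunk 4: at line 7 remove [wyu,lyvqf,ryru] add [jxvi,zab] -> 16 lines: fktn qse rzwf vyd vhlbc vuxo hpcx iswgy jxvi zab sxp ywyyn suaxl ipztn oee ogyn
Final line 12: ywyyn

Answer: ywyyn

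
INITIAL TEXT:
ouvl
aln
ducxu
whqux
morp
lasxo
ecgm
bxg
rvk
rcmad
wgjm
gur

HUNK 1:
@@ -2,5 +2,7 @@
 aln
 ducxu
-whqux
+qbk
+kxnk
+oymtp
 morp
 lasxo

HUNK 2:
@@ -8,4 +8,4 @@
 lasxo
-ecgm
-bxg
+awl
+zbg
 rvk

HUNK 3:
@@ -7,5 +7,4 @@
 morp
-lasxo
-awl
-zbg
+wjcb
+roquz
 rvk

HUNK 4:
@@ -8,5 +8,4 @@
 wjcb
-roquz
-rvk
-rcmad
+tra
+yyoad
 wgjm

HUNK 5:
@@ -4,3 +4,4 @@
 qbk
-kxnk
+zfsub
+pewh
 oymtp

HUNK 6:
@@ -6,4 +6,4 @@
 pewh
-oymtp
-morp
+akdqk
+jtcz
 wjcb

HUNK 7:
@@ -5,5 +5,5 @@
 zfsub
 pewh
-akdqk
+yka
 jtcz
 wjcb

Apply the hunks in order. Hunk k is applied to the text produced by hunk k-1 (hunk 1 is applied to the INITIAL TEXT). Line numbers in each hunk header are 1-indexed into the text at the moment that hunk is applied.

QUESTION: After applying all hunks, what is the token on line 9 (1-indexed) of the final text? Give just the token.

Hunk 1: at line 2 remove [whqux] add [qbk,kxnk,oymtp] -> 14 lines: ouvl aln ducxu qbk kxnk oymtp morp lasxo ecgm bxg rvk rcmad wgjm gur
Hunk 2: at line 8 remove [ecgm,bxg] add [awl,zbg] -> 14 lines: ouvl aln ducxu qbk kxnk oymtp morp lasxo awl zbg rvk rcmad wgjm gur
Hunk 3: at line 7 remove [lasxo,awl,zbg] add [wjcb,roquz] -> 13 lines: ouvl aln ducxu qbk kxnk oymtp morp wjcb roquz rvk rcmad wgjm gur
Hunk 4: at line 8 remove [roquz,rvk,rcmad] add [tra,yyoad] -> 12 lines: ouvl aln ducxu qbk kxnk oymtp morp wjcb tra yyoad wgjm gur
Hunk 5: at line 4 remove [kxnk] add [zfsub,pewh] -> 13 lines: ouvl aln ducxu qbk zfsub pewh oymtp morp wjcb tra yyoad wgjm gur
Hunk 6: at line 6 remove [oymtp,morp] add [akdqk,jtcz] -> 13 lines: ouvl aln ducxu qbk zfsub pewh akdqk jtcz wjcb tra yyoad wgjm gur
Hunk 7: at line 5 remove [akdqk] add [yka] -> 13 lines: ouvl aln ducxu qbk zfsub pewh yka jtcz wjcb tra yyoad wgjm gur
Final line 9: wjcb

Answer: wjcb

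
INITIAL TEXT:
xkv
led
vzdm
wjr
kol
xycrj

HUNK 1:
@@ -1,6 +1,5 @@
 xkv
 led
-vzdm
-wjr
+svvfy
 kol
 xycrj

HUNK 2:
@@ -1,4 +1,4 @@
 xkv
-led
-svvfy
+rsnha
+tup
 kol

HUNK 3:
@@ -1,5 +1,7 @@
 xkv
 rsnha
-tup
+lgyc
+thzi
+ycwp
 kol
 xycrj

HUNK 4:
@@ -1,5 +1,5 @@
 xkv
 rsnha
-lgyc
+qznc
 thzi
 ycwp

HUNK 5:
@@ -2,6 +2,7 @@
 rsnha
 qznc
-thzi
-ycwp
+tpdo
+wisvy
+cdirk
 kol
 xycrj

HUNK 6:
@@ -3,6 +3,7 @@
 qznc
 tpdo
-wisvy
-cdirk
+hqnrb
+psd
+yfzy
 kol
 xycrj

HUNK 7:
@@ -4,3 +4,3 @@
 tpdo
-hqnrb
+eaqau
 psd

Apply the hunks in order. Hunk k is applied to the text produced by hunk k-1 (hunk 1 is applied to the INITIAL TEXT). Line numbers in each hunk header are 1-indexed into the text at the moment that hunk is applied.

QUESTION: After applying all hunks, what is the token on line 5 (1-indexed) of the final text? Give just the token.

Answer: eaqau

Derivation:
Hunk 1: at line 1 remove [vzdm,wjr] add [svvfy] -> 5 lines: xkv led svvfy kol xycrj
Hunk 2: at line 1 remove [led,svvfy] add [rsnha,tup] -> 5 lines: xkv rsnha tup kol xycrj
Hunk 3: at line 1 remove [tup] add [lgyc,thzi,ycwp] -> 7 lines: xkv rsnha lgyc thzi ycwp kol xycrj
Hunk 4: at line 1 remove [lgyc] add [qznc] -> 7 lines: xkv rsnha qznc thzi ycwp kol xycrj
Hunk 5: at line 2 remove [thzi,ycwp] add [tpdo,wisvy,cdirk] -> 8 lines: xkv rsnha qznc tpdo wisvy cdirk kol xycrj
Hunk 6: at line 3 remove [wisvy,cdirk] add [hqnrb,psd,yfzy] -> 9 lines: xkv rsnha qznc tpdo hqnrb psd yfzy kol xycrj
Hunk 7: at line 4 remove [hqnrb] add [eaqau] -> 9 lines: xkv rsnha qznc tpdo eaqau psd yfzy kol xycrj
Final line 5: eaqau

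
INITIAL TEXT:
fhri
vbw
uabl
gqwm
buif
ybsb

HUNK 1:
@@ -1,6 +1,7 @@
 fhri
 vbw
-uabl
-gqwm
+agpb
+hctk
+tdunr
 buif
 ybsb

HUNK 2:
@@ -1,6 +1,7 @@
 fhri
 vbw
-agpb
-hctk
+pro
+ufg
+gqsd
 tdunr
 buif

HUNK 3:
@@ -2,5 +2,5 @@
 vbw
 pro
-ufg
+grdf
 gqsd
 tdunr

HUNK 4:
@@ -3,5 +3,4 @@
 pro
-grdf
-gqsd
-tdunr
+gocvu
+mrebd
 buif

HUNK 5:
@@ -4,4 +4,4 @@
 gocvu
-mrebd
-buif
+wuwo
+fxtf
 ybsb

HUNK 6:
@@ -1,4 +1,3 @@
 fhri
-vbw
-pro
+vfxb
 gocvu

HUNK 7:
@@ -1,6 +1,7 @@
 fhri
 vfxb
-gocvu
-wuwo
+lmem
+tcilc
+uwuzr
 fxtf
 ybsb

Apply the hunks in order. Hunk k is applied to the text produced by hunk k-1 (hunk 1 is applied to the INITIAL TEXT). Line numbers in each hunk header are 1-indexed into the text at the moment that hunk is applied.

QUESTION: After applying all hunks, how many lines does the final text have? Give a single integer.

Answer: 7

Derivation:
Hunk 1: at line 1 remove [uabl,gqwm] add [agpb,hctk,tdunr] -> 7 lines: fhri vbw agpb hctk tdunr buif ybsb
Hunk 2: at line 1 remove [agpb,hctk] add [pro,ufg,gqsd] -> 8 lines: fhri vbw pro ufg gqsd tdunr buif ybsb
Hunk 3: at line 2 remove [ufg] add [grdf] -> 8 lines: fhri vbw pro grdf gqsd tdunr buif ybsb
Hunk 4: at line 3 remove [grdf,gqsd,tdunr] add [gocvu,mrebd] -> 7 lines: fhri vbw pro gocvu mrebd buif ybsb
Hunk 5: at line 4 remove [mrebd,buif] add [wuwo,fxtf] -> 7 lines: fhri vbw pro gocvu wuwo fxtf ybsb
Hunk 6: at line 1 remove [vbw,pro] add [vfxb] -> 6 lines: fhri vfxb gocvu wuwo fxtf ybsb
Hunk 7: at line 1 remove [gocvu,wuwo] add [lmem,tcilc,uwuzr] -> 7 lines: fhri vfxb lmem tcilc uwuzr fxtf ybsb
Final line count: 7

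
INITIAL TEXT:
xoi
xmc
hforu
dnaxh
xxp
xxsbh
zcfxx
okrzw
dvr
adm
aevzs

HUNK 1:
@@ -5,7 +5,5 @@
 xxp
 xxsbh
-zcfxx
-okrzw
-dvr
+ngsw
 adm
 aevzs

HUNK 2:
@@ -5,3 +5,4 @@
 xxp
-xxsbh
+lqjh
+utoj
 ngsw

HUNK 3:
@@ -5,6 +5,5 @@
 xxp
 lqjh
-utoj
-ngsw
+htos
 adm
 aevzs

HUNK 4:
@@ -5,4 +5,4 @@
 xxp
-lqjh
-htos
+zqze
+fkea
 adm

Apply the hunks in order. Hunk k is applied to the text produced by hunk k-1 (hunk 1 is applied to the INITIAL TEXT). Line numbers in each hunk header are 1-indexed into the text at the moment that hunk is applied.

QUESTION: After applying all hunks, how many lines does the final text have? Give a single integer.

Hunk 1: at line 5 remove [zcfxx,okrzw,dvr] add [ngsw] -> 9 lines: xoi xmc hforu dnaxh xxp xxsbh ngsw adm aevzs
Hunk 2: at line 5 remove [xxsbh] add [lqjh,utoj] -> 10 lines: xoi xmc hforu dnaxh xxp lqjh utoj ngsw adm aevzs
Hunk 3: at line 5 remove [utoj,ngsw] add [htos] -> 9 lines: xoi xmc hforu dnaxh xxp lqjh htos adm aevzs
Hunk 4: at line 5 remove [lqjh,htos] add [zqze,fkea] -> 9 lines: xoi xmc hforu dnaxh xxp zqze fkea adm aevzs
Final line count: 9

Answer: 9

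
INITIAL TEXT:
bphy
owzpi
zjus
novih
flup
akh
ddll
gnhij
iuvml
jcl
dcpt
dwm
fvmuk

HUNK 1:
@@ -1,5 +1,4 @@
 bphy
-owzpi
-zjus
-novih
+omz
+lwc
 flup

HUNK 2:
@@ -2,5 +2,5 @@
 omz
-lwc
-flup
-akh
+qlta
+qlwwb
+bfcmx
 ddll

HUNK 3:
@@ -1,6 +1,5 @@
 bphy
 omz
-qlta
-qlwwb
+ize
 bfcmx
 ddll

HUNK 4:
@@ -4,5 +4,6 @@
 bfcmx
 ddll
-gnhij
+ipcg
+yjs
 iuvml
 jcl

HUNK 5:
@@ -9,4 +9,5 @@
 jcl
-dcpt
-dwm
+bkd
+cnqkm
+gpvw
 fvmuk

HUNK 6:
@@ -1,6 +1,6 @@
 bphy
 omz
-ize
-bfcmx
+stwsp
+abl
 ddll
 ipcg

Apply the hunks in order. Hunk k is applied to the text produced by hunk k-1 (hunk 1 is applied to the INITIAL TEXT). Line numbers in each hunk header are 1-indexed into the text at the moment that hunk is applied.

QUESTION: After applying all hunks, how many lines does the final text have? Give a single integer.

Answer: 13

Derivation:
Hunk 1: at line 1 remove [owzpi,zjus,novih] add [omz,lwc] -> 12 lines: bphy omz lwc flup akh ddll gnhij iuvml jcl dcpt dwm fvmuk
Hunk 2: at line 2 remove [lwc,flup,akh] add [qlta,qlwwb,bfcmx] -> 12 lines: bphy omz qlta qlwwb bfcmx ddll gnhij iuvml jcl dcpt dwm fvmuk
Hunk 3: at line 1 remove [qlta,qlwwb] add [ize] -> 11 lines: bphy omz ize bfcmx ddll gnhij iuvml jcl dcpt dwm fvmuk
Hunk 4: at line 4 remove [gnhij] add [ipcg,yjs] -> 12 lines: bphy omz ize bfcmx ddll ipcg yjs iuvml jcl dcpt dwm fvmuk
Hunk 5: at line 9 remove [dcpt,dwm] add [bkd,cnqkm,gpvw] -> 13 lines: bphy omz ize bfcmx ddll ipcg yjs iuvml jcl bkd cnqkm gpvw fvmuk
Hunk 6: at line 1 remove [ize,bfcmx] add [stwsp,abl] -> 13 lines: bphy omz stwsp abl ddll ipcg yjs iuvml jcl bkd cnqkm gpvw fvmuk
Final line count: 13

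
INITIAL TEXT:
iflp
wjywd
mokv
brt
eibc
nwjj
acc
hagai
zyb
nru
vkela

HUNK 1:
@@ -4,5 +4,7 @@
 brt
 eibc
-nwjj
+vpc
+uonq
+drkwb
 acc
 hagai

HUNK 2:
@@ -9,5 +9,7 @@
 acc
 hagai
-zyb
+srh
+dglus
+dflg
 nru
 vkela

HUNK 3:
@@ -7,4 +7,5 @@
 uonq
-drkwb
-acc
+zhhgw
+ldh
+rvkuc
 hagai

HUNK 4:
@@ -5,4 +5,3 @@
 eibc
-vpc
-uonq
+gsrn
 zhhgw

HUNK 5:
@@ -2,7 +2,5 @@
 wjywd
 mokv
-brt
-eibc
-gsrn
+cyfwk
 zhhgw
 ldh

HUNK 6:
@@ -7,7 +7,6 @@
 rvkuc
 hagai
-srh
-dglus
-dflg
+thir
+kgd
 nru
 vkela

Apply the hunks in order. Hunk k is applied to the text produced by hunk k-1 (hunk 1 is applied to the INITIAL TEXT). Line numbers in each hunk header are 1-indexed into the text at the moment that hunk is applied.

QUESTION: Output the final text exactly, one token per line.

Answer: iflp
wjywd
mokv
cyfwk
zhhgw
ldh
rvkuc
hagai
thir
kgd
nru
vkela

Derivation:
Hunk 1: at line 4 remove [nwjj] add [vpc,uonq,drkwb] -> 13 lines: iflp wjywd mokv brt eibc vpc uonq drkwb acc hagai zyb nru vkela
Hunk 2: at line 9 remove [zyb] add [srh,dglus,dflg] -> 15 lines: iflp wjywd mokv brt eibc vpc uonq drkwb acc hagai srh dglus dflg nru vkela
Hunk 3: at line 7 remove [drkwb,acc] add [zhhgw,ldh,rvkuc] -> 16 lines: iflp wjywd mokv brt eibc vpc uonq zhhgw ldh rvkuc hagai srh dglus dflg nru vkela
Hunk 4: at line 5 remove [vpc,uonq] add [gsrn] -> 15 lines: iflp wjywd mokv brt eibc gsrn zhhgw ldh rvkuc hagai srh dglus dflg nru vkela
Hunk 5: at line 2 remove [brt,eibc,gsrn] add [cyfwk] -> 13 lines: iflp wjywd mokv cyfwk zhhgw ldh rvkuc hagai srh dglus dflg nru vkela
Hunk 6: at line 7 remove [srh,dglus,dflg] add [thir,kgd] -> 12 lines: iflp wjywd mokv cyfwk zhhgw ldh rvkuc hagai thir kgd nru vkela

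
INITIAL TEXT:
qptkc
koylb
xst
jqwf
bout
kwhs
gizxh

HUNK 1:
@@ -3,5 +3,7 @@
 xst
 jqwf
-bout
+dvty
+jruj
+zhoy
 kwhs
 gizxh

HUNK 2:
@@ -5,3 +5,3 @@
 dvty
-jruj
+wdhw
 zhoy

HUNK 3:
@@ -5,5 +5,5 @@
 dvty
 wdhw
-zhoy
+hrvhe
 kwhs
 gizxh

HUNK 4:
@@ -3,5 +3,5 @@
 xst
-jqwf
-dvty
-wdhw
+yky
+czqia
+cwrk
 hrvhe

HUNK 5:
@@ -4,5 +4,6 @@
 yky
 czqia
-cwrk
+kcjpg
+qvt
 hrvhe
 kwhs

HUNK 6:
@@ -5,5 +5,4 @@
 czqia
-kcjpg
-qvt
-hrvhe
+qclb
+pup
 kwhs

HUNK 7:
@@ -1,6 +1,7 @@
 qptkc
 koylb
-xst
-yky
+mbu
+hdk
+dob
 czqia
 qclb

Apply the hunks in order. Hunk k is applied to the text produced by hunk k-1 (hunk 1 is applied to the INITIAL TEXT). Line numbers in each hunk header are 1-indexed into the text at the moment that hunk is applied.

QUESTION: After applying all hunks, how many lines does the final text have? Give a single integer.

Answer: 10

Derivation:
Hunk 1: at line 3 remove [bout] add [dvty,jruj,zhoy] -> 9 lines: qptkc koylb xst jqwf dvty jruj zhoy kwhs gizxh
Hunk 2: at line 5 remove [jruj] add [wdhw] -> 9 lines: qptkc koylb xst jqwf dvty wdhw zhoy kwhs gizxh
Hunk 3: at line 5 remove [zhoy] add [hrvhe] -> 9 lines: qptkc koylb xst jqwf dvty wdhw hrvhe kwhs gizxh
Hunk 4: at line 3 remove [jqwf,dvty,wdhw] add [yky,czqia,cwrk] -> 9 lines: qptkc koylb xst yky czqia cwrk hrvhe kwhs gizxh
Hunk 5: at line 4 remove [cwrk] add [kcjpg,qvt] -> 10 lines: qptkc koylb xst yky czqia kcjpg qvt hrvhe kwhs gizxh
Hunk 6: at line 5 remove [kcjpg,qvt,hrvhe] add [qclb,pup] -> 9 lines: qptkc koylb xst yky czqia qclb pup kwhs gizxh
Hunk 7: at line 1 remove [xst,yky] add [mbu,hdk,dob] -> 10 lines: qptkc koylb mbu hdk dob czqia qclb pup kwhs gizxh
Final line count: 10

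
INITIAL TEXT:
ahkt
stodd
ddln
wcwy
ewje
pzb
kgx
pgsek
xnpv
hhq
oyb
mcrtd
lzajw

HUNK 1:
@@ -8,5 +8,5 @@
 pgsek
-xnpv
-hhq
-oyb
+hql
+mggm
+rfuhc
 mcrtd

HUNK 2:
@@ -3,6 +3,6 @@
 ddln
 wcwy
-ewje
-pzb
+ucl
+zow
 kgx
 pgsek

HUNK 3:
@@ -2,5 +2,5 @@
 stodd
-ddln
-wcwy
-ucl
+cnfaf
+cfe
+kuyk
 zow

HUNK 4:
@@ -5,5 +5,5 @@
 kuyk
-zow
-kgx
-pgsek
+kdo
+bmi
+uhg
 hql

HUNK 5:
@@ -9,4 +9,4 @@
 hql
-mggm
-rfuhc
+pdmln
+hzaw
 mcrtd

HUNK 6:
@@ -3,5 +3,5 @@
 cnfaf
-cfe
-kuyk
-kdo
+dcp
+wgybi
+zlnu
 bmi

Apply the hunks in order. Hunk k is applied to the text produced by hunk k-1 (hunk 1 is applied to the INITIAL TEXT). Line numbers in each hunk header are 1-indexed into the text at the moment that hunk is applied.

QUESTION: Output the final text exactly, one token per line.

Answer: ahkt
stodd
cnfaf
dcp
wgybi
zlnu
bmi
uhg
hql
pdmln
hzaw
mcrtd
lzajw

Derivation:
Hunk 1: at line 8 remove [xnpv,hhq,oyb] add [hql,mggm,rfuhc] -> 13 lines: ahkt stodd ddln wcwy ewje pzb kgx pgsek hql mggm rfuhc mcrtd lzajw
Hunk 2: at line 3 remove [ewje,pzb] add [ucl,zow] -> 13 lines: ahkt stodd ddln wcwy ucl zow kgx pgsek hql mggm rfuhc mcrtd lzajw
Hunk 3: at line 2 remove [ddln,wcwy,ucl] add [cnfaf,cfe,kuyk] -> 13 lines: ahkt stodd cnfaf cfe kuyk zow kgx pgsek hql mggm rfuhc mcrtd lzajw
Hunk 4: at line 5 remove [zow,kgx,pgsek] add [kdo,bmi,uhg] -> 13 lines: ahkt stodd cnfaf cfe kuyk kdo bmi uhg hql mggm rfuhc mcrtd lzajw
Hunk 5: at line 9 remove [mggm,rfuhc] add [pdmln,hzaw] -> 13 lines: ahkt stodd cnfaf cfe kuyk kdo bmi uhg hql pdmln hzaw mcrtd lzajw
Hunk 6: at line 3 remove [cfe,kuyk,kdo] add [dcp,wgybi,zlnu] -> 13 lines: ahkt stodd cnfaf dcp wgybi zlnu bmi uhg hql pdmln hzaw mcrtd lzajw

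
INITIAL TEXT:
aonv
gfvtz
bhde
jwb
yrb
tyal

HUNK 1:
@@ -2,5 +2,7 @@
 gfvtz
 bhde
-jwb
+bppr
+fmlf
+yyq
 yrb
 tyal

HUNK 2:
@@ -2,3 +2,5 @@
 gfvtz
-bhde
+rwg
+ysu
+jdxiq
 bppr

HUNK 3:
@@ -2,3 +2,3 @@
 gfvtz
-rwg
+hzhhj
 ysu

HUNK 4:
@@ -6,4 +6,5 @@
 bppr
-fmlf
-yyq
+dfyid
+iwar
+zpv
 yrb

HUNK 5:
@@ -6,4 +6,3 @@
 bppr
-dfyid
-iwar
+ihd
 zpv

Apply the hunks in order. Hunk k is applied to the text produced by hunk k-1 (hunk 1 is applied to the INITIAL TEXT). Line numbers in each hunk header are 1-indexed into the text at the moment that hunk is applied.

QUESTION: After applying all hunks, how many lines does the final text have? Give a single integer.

Hunk 1: at line 2 remove [jwb] add [bppr,fmlf,yyq] -> 8 lines: aonv gfvtz bhde bppr fmlf yyq yrb tyal
Hunk 2: at line 2 remove [bhde] add [rwg,ysu,jdxiq] -> 10 lines: aonv gfvtz rwg ysu jdxiq bppr fmlf yyq yrb tyal
Hunk 3: at line 2 remove [rwg] add [hzhhj] -> 10 lines: aonv gfvtz hzhhj ysu jdxiq bppr fmlf yyq yrb tyal
Hunk 4: at line 6 remove [fmlf,yyq] add [dfyid,iwar,zpv] -> 11 lines: aonv gfvtz hzhhj ysu jdxiq bppr dfyid iwar zpv yrb tyal
Hunk 5: at line 6 remove [dfyid,iwar] add [ihd] -> 10 lines: aonv gfvtz hzhhj ysu jdxiq bppr ihd zpv yrb tyal
Final line count: 10

Answer: 10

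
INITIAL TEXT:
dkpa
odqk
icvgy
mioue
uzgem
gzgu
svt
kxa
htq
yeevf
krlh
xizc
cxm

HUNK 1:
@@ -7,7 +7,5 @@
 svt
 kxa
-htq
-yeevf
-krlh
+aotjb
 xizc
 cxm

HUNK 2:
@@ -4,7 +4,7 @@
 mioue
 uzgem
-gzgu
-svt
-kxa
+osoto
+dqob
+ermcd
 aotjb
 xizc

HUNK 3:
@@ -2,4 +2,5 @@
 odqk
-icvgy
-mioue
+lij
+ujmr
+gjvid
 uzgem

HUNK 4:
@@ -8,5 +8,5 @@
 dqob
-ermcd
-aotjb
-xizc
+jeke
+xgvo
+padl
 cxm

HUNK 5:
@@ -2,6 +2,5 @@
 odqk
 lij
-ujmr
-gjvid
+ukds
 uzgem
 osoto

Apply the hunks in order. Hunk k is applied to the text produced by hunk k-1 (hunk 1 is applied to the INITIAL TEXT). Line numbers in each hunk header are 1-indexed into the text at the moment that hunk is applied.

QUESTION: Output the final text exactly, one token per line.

Answer: dkpa
odqk
lij
ukds
uzgem
osoto
dqob
jeke
xgvo
padl
cxm

Derivation:
Hunk 1: at line 7 remove [htq,yeevf,krlh] add [aotjb] -> 11 lines: dkpa odqk icvgy mioue uzgem gzgu svt kxa aotjb xizc cxm
Hunk 2: at line 4 remove [gzgu,svt,kxa] add [osoto,dqob,ermcd] -> 11 lines: dkpa odqk icvgy mioue uzgem osoto dqob ermcd aotjb xizc cxm
Hunk 3: at line 2 remove [icvgy,mioue] add [lij,ujmr,gjvid] -> 12 lines: dkpa odqk lij ujmr gjvid uzgem osoto dqob ermcd aotjb xizc cxm
Hunk 4: at line 8 remove [ermcd,aotjb,xizc] add [jeke,xgvo,padl] -> 12 lines: dkpa odqk lij ujmr gjvid uzgem osoto dqob jeke xgvo padl cxm
Hunk 5: at line 2 remove [ujmr,gjvid] add [ukds] -> 11 lines: dkpa odqk lij ukds uzgem osoto dqob jeke xgvo padl cxm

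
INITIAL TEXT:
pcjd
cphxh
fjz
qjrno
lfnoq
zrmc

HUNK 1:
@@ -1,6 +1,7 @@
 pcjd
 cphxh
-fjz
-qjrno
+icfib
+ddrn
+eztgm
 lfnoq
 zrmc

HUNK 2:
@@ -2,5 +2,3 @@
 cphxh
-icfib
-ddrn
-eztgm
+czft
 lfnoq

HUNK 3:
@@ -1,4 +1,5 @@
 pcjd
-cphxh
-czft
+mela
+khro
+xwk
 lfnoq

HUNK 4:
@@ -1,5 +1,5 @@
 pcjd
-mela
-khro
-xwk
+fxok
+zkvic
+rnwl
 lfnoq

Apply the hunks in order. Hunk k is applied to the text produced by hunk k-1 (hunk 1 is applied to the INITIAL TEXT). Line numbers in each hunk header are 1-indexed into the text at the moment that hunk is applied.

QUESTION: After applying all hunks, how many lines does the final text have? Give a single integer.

Hunk 1: at line 1 remove [fjz,qjrno] add [icfib,ddrn,eztgm] -> 7 lines: pcjd cphxh icfib ddrn eztgm lfnoq zrmc
Hunk 2: at line 2 remove [icfib,ddrn,eztgm] add [czft] -> 5 lines: pcjd cphxh czft lfnoq zrmc
Hunk 3: at line 1 remove [cphxh,czft] add [mela,khro,xwk] -> 6 lines: pcjd mela khro xwk lfnoq zrmc
Hunk 4: at line 1 remove [mela,khro,xwk] add [fxok,zkvic,rnwl] -> 6 lines: pcjd fxok zkvic rnwl lfnoq zrmc
Final line count: 6

Answer: 6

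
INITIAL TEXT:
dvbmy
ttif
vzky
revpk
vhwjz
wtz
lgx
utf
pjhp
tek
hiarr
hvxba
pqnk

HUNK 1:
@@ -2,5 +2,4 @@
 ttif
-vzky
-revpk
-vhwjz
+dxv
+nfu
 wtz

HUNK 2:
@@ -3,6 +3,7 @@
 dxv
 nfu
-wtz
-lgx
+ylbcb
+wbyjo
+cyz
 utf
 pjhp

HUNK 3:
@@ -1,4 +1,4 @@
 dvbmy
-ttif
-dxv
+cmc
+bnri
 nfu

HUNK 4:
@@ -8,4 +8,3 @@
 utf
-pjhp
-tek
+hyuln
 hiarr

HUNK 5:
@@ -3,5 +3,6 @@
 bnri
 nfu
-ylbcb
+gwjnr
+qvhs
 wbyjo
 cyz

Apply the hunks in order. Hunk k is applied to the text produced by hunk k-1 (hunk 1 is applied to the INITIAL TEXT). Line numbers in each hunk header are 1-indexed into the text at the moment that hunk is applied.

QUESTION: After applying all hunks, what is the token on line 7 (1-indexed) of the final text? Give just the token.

Answer: wbyjo

Derivation:
Hunk 1: at line 2 remove [vzky,revpk,vhwjz] add [dxv,nfu] -> 12 lines: dvbmy ttif dxv nfu wtz lgx utf pjhp tek hiarr hvxba pqnk
Hunk 2: at line 3 remove [wtz,lgx] add [ylbcb,wbyjo,cyz] -> 13 lines: dvbmy ttif dxv nfu ylbcb wbyjo cyz utf pjhp tek hiarr hvxba pqnk
Hunk 3: at line 1 remove [ttif,dxv] add [cmc,bnri] -> 13 lines: dvbmy cmc bnri nfu ylbcb wbyjo cyz utf pjhp tek hiarr hvxba pqnk
Hunk 4: at line 8 remove [pjhp,tek] add [hyuln] -> 12 lines: dvbmy cmc bnri nfu ylbcb wbyjo cyz utf hyuln hiarr hvxba pqnk
Hunk 5: at line 3 remove [ylbcb] add [gwjnr,qvhs] -> 13 lines: dvbmy cmc bnri nfu gwjnr qvhs wbyjo cyz utf hyuln hiarr hvxba pqnk
Final line 7: wbyjo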